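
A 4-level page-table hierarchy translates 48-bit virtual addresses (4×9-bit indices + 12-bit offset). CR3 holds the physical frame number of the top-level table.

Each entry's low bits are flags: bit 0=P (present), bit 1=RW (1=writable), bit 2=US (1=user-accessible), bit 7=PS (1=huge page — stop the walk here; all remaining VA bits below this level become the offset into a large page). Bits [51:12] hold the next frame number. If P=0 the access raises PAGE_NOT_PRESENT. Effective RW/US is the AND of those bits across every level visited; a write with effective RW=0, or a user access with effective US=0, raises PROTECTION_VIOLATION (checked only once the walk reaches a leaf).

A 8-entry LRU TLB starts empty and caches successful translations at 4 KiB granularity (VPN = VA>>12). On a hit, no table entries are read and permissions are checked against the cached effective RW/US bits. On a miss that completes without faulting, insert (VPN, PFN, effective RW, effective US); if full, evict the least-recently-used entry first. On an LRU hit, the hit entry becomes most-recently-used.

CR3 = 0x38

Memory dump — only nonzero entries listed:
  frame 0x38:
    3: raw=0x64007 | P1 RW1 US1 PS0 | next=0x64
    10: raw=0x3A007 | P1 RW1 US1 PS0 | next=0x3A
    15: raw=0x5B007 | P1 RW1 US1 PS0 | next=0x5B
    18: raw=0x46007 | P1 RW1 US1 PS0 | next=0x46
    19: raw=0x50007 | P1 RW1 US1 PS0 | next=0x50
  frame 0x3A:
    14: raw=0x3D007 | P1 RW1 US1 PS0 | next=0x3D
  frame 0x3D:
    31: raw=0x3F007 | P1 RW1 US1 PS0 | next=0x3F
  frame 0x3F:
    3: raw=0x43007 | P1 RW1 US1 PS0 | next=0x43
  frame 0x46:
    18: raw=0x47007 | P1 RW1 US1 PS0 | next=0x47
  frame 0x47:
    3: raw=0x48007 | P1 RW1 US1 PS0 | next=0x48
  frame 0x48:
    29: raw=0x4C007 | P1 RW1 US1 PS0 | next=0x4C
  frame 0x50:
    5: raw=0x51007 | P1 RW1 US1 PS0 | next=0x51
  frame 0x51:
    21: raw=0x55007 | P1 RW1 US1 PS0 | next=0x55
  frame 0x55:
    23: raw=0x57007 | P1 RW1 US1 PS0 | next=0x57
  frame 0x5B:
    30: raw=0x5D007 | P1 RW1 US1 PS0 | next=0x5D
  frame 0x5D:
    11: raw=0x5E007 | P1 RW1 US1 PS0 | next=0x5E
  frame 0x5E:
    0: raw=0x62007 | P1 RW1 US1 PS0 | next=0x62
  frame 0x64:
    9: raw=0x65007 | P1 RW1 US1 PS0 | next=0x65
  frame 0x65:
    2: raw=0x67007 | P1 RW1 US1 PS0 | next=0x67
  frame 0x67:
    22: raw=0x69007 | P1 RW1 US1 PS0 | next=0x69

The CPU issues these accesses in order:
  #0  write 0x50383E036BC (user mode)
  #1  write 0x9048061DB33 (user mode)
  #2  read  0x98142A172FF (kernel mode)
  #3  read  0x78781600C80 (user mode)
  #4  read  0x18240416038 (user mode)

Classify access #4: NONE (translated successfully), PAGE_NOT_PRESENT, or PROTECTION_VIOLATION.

Walk each access:
#0 VA=0x50383E036BC (w,user):
  [0] read 0x38 idx=10: raw=0x3A007 flags P=1 W=1 U=1 S=0
  [1] read 0x3A idx=14: raw=0x3D007 flags P=1 W=1 U=1 S=0
  [2] read 0x3D idx=31: raw=0x3F007 flags P=1 W=1 U=1 S=0
  [3] read 0x3F idx=3: raw=0x43007 flags P=1 W=1 U=1 S=0
  ⇒ phys 0x436BC  [4 reads]
#1 VA=0x9048061DB33 (w,user):
  [0] read 0x38 idx=18: raw=0x46007 flags P=1 W=1 U=1 S=0
  [1] read 0x46 idx=18: raw=0x47007 flags P=1 W=1 U=1 S=0
  [2] read 0x47 idx=3: raw=0x48007 flags P=1 W=1 U=1 S=0
  [3] read 0x48 idx=29: raw=0x4C007 flags P=1 W=1 U=1 S=0
  ⇒ phys 0x4CB33  [4 reads]
#2 VA=0x98142A172FF (r,kernel):
  [0] read 0x38 idx=19: raw=0x50007 flags P=1 W=1 U=1 S=0
  [1] read 0x50 idx=5: raw=0x51007 flags P=1 W=1 U=1 S=0
  [2] read 0x51 idx=21: raw=0x55007 flags P=1 W=1 U=1 S=0
  [3] read 0x55 idx=23: raw=0x57007 flags P=1 W=1 U=1 S=0
  ⇒ phys 0x572FF  [4 reads]
#3 VA=0x78781600C80 (r,user):
  [0] read 0x38 idx=15: raw=0x5B007 flags P=1 W=1 U=1 S=0
  [1] read 0x5B idx=30: raw=0x5D007 flags P=1 W=1 U=1 S=0
  [2] read 0x5D idx=11: raw=0x5E007 flags P=1 W=1 U=1 S=0
  [3] read 0x5E idx=0: raw=0x62007 flags P=1 W=1 U=1 S=0
  ⇒ phys 0x62C80  [4 reads]
#4 VA=0x18240416038 (r,user):
  [0] read 0x38 idx=3: raw=0x64007 flags P=1 W=1 U=1 S=0
  [1] read 0x64 idx=9: raw=0x65007 flags P=1 W=1 U=1 S=0
  [2] read 0x65 idx=2: raw=0x67007 flags P=1 W=1 U=1 S=0
  [3] read 0x67 idx=22: raw=0x69007 flags P=1 W=1 U=1 S=0
  ⇒ phys 0x69038  [4 reads]

Access #4 fault: NONE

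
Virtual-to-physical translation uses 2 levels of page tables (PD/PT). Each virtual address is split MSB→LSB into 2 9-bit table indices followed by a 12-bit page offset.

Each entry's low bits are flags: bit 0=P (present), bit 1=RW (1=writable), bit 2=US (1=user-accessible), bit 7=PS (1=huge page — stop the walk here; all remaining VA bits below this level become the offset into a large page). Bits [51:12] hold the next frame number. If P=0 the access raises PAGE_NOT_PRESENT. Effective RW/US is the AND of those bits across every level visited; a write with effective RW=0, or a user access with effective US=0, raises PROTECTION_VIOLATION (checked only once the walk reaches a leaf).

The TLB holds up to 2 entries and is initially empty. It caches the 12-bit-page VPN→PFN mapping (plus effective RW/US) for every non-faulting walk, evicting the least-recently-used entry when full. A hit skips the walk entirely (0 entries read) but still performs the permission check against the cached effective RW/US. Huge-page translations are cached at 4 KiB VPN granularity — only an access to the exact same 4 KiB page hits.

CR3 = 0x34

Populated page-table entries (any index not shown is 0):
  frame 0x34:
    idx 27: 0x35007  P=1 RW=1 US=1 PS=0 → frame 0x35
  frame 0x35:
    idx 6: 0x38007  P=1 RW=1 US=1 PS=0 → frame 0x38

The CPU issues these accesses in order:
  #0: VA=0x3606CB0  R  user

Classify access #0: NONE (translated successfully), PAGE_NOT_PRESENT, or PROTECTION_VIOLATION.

Walk each access:
#0 VA=0x3606CB0 (r,user):
  lvl0: tbl 0x34, slot 27 ⇒ 0x35007 (P1/RW1/US1/PS0)
  lvl1: tbl 0x35, slot 6 ⇒ 0x38007 (P1/RW1/US1/PS0)
  → PA=0x38CB0  (2 entries read)

Access #0 fault: NONE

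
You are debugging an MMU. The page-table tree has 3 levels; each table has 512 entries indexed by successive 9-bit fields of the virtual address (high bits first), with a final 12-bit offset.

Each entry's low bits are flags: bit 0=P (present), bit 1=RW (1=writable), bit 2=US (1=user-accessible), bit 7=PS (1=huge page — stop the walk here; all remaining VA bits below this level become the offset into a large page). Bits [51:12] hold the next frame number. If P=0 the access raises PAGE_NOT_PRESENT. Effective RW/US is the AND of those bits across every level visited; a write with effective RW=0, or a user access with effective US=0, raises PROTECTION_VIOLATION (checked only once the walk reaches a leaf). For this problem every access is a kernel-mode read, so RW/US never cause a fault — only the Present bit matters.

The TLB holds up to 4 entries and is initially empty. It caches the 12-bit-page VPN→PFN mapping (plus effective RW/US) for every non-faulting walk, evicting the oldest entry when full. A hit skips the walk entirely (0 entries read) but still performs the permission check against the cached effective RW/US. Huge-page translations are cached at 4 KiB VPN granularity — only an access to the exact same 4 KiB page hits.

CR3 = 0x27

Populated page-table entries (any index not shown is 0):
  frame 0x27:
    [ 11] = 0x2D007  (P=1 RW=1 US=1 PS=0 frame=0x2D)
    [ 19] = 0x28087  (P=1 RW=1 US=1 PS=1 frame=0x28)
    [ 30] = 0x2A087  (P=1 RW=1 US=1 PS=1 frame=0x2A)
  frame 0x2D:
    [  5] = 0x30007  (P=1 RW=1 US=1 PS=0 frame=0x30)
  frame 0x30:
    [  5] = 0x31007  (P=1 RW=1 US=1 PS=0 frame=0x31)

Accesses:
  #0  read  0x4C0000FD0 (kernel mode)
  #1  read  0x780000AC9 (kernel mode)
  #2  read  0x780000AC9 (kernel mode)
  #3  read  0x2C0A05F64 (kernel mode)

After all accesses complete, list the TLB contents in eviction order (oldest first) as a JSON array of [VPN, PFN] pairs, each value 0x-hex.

Walk each access:
#0 VA=0x4C0000FD0 (r,kernel):
  L0 @0x27[19] → 0x28087  P=1,RW=1,US=1,PS=1
  → PA=0x28FD0 (huge @L0)  (1 entries read)
#1 VA=0x780000AC9 (r,kernel):
  L0 @0x27[30] → 0x2A087  P=1,RW=1,US=1,PS=1
  → PA=0x2AAC9 (huge @L0)  (1 entries read)
#2 VA=0x780000AC9 (r,kernel):
  TLB hit vpn=0x780000 → PA=0x2AAC9
#3 VA=0x2C0A05F64 (r,kernel):
  L0 @0x27[11] → 0x2D007  P=1,RW=1,US=1,PS=0
  L1 @0x2D[5] → 0x30007  P=1,RW=1,US=1,PS=0
  L2 @0x30[5] → 0x31007  P=1,RW=1,US=1,PS=0
  → PA=0x31F64  (3 entries read)

TLB: [["0x4C0000", "0x28"], ["0x780000", "0x2A"], ["0x2C0A05", "0x31"]]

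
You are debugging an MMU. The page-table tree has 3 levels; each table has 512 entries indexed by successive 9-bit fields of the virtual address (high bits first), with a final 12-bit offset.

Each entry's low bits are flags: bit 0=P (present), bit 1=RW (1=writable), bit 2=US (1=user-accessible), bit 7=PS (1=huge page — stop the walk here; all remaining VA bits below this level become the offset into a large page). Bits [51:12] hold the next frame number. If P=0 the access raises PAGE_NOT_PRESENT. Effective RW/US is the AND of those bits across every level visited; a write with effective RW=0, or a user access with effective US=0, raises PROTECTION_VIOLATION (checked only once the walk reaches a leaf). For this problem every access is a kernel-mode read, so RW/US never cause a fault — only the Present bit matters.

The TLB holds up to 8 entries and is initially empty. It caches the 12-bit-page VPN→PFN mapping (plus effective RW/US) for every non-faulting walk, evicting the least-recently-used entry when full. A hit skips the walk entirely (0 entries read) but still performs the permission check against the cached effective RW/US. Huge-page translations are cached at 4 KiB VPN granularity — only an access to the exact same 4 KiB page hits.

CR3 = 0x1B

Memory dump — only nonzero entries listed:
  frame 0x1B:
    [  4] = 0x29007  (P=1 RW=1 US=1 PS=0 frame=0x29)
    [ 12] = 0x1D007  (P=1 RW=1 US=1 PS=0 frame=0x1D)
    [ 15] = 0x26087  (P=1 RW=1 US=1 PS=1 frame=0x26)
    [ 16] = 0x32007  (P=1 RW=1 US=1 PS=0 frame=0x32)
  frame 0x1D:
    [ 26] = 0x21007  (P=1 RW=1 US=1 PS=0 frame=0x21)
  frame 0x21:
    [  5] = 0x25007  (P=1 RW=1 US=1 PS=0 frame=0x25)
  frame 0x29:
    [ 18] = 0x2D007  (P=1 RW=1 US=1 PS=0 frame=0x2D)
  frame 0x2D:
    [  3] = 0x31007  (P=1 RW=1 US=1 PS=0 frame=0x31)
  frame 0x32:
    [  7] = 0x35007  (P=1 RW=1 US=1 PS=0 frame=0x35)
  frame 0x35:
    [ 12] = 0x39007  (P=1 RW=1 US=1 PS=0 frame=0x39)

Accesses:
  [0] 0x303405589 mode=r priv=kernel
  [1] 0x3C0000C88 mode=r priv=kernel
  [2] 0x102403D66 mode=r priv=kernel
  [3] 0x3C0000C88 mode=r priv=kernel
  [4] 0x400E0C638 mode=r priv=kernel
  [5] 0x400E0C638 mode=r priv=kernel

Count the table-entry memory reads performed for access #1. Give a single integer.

Trace:
#0 VA=0x303405589 (r,kernel):
  lvl0: tbl 0x1B, slot 12 ⇒ 0x1D007 (P1/RW1/US1/PS0)
  lvl1: tbl 0x1D, slot 26 ⇒ 0x21007 (P1/RW1/US1/PS0)
  lvl2: tbl 0x21, slot 5 ⇒ 0x25007 (P1/RW1/US1/PS0)
  ✓ 0x25589  — 3 lookups
#1 VA=0x3C0000C88 (r,kernel):
  lvl0: tbl 0x1B, slot 15 ⇒ 0x26087 (P1/RW1/US1/PS1)
  ✓ 0x26C88 (huge @L0)  — 1 lookups
#2 VA=0x102403D66 (r,kernel):
  lvl0: tbl 0x1B, slot 4 ⇒ 0x29007 (P1/RW1/US1/PS0)
  lvl1: tbl 0x29, slot 18 ⇒ 0x2D007 (P1/RW1/US1/PS0)
  lvl2: tbl 0x2D, slot 3 ⇒ 0x31007 (P1/RW1/US1/PS0)
  ✓ 0x31D66  — 3 lookups
#3 VA=0x3C0000C88 (r,kernel):
  TLB hit vpn=0x3C0000 → PA=0x26C88
#4 VA=0x400E0C638 (r,kernel):
  lvl0: tbl 0x1B, slot 16 ⇒ 0x32007 (P1/RW1/US1/PS0)
  lvl1: tbl 0x32, slot 7 ⇒ 0x35007 (P1/RW1/US1/PS0)
  lvl2: tbl 0x35, slot 12 ⇒ 0x39007 (P1/RW1/US1/PS0)
  ✓ 0x39638  — 3 lookups
#5 VA=0x400E0C638 (r,kernel):
  TLB hit vpn=0x400E0C → PA=0x39638

Entries read for #1: 1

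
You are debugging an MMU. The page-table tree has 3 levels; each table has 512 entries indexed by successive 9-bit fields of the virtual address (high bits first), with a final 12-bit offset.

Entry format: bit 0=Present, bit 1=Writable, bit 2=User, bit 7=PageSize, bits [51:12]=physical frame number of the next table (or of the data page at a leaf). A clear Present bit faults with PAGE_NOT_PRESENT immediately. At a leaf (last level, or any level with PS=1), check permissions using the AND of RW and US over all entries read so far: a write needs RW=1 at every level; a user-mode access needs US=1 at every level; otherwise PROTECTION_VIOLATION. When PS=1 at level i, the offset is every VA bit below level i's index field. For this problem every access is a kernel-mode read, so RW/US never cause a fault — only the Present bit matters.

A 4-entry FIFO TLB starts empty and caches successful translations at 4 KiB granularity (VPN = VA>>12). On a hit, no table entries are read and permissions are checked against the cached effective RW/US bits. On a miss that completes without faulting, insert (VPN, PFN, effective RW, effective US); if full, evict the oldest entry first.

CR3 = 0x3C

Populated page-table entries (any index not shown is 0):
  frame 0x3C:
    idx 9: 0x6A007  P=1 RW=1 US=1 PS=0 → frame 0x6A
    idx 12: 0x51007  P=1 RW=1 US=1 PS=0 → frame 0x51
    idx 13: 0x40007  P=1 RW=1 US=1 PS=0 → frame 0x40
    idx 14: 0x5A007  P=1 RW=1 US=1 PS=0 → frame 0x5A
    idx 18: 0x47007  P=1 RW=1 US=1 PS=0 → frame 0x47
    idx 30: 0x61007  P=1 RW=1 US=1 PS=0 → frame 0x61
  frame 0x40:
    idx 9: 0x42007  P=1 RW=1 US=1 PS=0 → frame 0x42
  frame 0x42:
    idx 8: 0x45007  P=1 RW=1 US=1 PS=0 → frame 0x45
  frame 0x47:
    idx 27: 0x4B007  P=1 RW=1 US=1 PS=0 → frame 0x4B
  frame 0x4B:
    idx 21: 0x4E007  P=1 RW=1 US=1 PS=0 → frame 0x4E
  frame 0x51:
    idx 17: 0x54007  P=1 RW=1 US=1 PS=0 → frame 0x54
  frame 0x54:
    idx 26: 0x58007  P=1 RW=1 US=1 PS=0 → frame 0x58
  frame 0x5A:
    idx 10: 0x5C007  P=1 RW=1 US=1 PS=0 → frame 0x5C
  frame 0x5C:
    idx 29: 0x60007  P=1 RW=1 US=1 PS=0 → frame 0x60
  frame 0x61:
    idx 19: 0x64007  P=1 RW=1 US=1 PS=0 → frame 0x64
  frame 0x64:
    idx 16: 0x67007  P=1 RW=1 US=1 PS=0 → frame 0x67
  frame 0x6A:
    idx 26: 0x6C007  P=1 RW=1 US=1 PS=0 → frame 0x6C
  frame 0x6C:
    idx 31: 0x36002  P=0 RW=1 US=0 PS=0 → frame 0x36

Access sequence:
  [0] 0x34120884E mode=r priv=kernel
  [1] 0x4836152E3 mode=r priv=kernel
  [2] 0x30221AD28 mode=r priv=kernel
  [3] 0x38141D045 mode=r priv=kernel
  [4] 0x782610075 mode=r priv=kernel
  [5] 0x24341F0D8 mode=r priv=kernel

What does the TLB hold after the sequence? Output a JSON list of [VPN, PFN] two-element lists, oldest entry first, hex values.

Walk each access:
#0 VA=0x34120884E (r,kernel):
  L0 @0x3C[13] → 0x40007  P=1,RW=1,US=1,PS=0
  L1 @0x40[9] → 0x42007  P=1,RW=1,US=1,PS=0
  L2 @0x42[8] → 0x45007  P=1,RW=1,US=1,PS=0
  ✓ 0x4584E  — 3 lookups
#1 VA=0x4836152E3 (r,kernel):
  L0 @0x3C[18] → 0x47007  P=1,RW=1,US=1,PS=0
  L1 @0x47[27] → 0x4B007  P=1,RW=1,US=1,PS=0
  L2 @0x4B[21] → 0x4E007  P=1,RW=1,US=1,PS=0
  ✓ 0x4E2E3  — 3 lookups
#2 VA=0x30221AD28 (r,kernel):
  L0 @0x3C[12] → 0x51007  P=1,RW=1,US=1,PS=0
  L1 @0x51[17] → 0x54007  P=1,RW=1,US=1,PS=0
  L2 @0x54[26] → 0x58007  P=1,RW=1,US=1,PS=0
  ✓ 0x58D28  — 3 lookups
#3 VA=0x38141D045 (r,kernel):
  L0 @0x3C[14] → 0x5A007  P=1,RW=1,US=1,PS=0
  L1 @0x5A[10] → 0x5C007  P=1,RW=1,US=1,PS=0
  L2 @0x5C[29] → 0x60007  P=1,RW=1,US=1,PS=0
  ✓ 0x60045  — 3 lookups
#4 VA=0x782610075 (r,kernel):
  L0 @0x3C[30] → 0x61007  P=1,RW=1,US=1,PS=0
  L1 @0x61[19] → 0x64007  P=1,RW=1,US=1,PS=0
  L2 @0x64[16] → 0x67007  P=1,RW=1,US=1,PS=0
  ✓ 0x67075  — 3 lookups
#5 VA=0x24341F0D8 (r,kernel):
  L0 @0x3C[9] → 0x6A007  P=1,RW=1,US=1,PS=0
  L1 @0x6A[26] → 0x6C007  P=1,RW=1,US=1,PS=0
  L2 @0x6C[31] → 0x36002  P=0,RW=1,US=0,PS=0
  → PAGE_NOT_PRESENT  (3 entries read)

TLB: [["0x483615", "0x4E"], ["0x30221A", "0x58"], ["0x38141D", "0x60"], ["0x782610", "0x67"]]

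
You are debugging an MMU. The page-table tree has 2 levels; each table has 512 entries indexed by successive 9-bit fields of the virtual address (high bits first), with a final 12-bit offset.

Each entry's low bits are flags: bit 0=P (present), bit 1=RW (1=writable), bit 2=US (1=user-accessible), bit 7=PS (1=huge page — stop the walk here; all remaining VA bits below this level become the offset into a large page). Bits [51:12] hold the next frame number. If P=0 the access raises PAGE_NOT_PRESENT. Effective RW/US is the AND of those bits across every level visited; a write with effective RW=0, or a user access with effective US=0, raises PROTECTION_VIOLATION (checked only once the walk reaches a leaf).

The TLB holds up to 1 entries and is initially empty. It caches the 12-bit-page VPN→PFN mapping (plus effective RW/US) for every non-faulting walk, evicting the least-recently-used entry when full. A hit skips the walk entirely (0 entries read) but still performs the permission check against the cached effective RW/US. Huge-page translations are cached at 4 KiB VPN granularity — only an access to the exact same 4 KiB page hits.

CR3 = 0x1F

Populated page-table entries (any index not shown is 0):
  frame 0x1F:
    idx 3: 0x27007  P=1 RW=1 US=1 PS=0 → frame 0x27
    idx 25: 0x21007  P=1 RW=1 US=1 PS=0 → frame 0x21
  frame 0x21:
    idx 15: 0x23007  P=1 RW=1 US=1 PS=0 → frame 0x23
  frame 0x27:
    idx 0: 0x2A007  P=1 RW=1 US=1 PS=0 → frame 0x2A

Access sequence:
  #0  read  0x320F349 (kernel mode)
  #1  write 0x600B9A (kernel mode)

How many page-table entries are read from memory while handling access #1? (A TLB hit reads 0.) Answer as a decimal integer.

Per-access translation:
#0 VA=0x320F349 (r,kernel):
  L0: frame=0x1F idx=25 entry=0x21007 [P=1 RW=1 US=1 PS=0]
  L1: frame=0x21 idx=15 entry=0x23007 [P=1 RW=1 US=1 PS=0]
  → PA=0x23349  (2 entries read)
#1 VA=0x600B9A (w,kernel):
  L0: frame=0x1F idx=3 entry=0x27007 [P=1 RW=1 US=1 PS=0]
  L1: frame=0x27 idx=0 entry=0x2A007 [P=1 RW=1 US=1 PS=0]
  → PA=0x2AB9A  (2 entries read)

Entries read for #1: 2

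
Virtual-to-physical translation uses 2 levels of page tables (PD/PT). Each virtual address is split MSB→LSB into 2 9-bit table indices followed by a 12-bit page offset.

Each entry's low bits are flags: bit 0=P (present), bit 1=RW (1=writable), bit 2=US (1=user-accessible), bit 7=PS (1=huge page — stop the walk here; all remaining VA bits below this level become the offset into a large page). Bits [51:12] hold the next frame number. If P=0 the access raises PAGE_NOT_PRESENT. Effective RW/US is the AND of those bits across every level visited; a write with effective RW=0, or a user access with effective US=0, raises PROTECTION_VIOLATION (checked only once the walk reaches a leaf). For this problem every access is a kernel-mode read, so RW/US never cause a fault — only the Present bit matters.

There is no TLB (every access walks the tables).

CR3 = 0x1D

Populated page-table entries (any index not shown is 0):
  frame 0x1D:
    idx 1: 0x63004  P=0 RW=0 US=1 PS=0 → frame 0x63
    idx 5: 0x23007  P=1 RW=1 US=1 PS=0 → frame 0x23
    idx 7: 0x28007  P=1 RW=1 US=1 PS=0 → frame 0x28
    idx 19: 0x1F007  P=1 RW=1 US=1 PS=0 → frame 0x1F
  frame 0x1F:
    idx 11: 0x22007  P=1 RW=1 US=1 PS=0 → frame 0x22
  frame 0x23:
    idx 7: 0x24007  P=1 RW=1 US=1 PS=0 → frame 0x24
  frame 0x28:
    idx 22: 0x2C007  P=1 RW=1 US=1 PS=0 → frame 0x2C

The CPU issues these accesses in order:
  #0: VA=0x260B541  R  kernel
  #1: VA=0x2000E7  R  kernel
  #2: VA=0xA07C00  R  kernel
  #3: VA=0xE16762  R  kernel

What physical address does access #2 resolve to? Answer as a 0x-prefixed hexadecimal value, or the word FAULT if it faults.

Walk each access:
#0 VA=0x260B541 (r,kernel):
  L0: frame=0x1D idx=19 entry=0x1F007 [P=1 RW=1 US=1 PS=0]
  L1: frame=0x1F idx=11 entry=0x22007 [P=1 RW=1 US=1 PS=0]
  → PA=0x22541  (2 entries read)
#1 VA=0x2000E7 (r,kernel):
  L0: frame=0x1D idx=1 entry=0x63004 [P=0 RW=0 US=1 PS=0]
  ⇒ fault: PAGE_NOT_PRESENT  — 1 lookups
#2 VA=0xA07C00 (r,kernel):
  L0: frame=0x1D idx=5 entry=0x23007 [P=1 RW=1 US=1 PS=0]
  L1: frame=0x23 idx=7 entry=0x24007 [P=1 RW=1 US=1 PS=0]
  → PA=0x24C00  (2 entries read)
#3 VA=0xE16762 (r,kernel):
  L0: frame=0x1D idx=7 entry=0x28007 [P=1 RW=1 US=1 PS=0]
  L1: frame=0x28 idx=22 entry=0x2C007 [P=1 RW=1 US=1 PS=0]
  → PA=0x2C762  (2 entries read)

Access #2 PA: 0x24C00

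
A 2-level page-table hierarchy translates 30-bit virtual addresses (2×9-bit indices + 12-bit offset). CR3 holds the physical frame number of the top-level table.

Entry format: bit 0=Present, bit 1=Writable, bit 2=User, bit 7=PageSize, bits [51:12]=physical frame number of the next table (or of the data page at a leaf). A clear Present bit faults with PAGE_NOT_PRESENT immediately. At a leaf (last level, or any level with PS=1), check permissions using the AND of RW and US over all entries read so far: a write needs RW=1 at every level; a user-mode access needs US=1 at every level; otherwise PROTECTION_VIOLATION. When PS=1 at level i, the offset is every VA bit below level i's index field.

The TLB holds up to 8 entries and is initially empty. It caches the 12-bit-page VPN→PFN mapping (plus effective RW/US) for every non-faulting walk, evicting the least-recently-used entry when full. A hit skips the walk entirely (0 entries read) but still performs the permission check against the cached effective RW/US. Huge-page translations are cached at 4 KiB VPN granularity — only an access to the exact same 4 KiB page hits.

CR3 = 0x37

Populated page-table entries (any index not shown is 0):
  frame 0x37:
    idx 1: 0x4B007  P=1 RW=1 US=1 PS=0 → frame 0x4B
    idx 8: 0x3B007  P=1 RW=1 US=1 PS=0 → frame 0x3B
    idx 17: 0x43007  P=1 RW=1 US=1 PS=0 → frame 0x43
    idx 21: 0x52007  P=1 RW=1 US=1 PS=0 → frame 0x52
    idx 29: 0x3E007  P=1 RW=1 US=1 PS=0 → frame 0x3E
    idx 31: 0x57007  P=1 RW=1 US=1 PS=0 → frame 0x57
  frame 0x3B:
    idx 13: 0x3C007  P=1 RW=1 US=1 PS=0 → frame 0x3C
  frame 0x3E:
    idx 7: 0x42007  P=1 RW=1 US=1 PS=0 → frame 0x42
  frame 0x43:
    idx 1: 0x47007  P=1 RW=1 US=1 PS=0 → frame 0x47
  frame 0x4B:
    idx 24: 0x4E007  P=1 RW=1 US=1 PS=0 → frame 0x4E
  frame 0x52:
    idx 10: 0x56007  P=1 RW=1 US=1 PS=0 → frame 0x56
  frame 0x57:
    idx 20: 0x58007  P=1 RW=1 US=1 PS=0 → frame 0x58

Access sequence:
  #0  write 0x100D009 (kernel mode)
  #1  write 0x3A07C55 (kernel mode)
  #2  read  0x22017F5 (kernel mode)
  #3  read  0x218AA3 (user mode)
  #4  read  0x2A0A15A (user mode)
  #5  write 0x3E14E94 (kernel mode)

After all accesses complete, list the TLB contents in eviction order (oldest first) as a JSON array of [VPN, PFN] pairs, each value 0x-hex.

Walk each access:
#0 VA=0x100D009 (w,kernel):
  L0: frame=0x37 idx=8 entry=0x3B007 [P=1 RW=1 US=1 PS=0]
  L1: frame=0x3B idx=13 entry=0x3C007 [P=1 RW=1 US=1 PS=0]
  → PA=0x3C009  (2 entries read)
#1 VA=0x3A07C55 (w,kernel):
  L0: frame=0x37 idx=29 entry=0x3E007 [P=1 RW=1 US=1 PS=0]
  L1: frame=0x3E idx=7 entry=0x42007 [P=1 RW=1 US=1 PS=0]
  → PA=0x42C55  (2 entries read)
#2 VA=0x22017F5 (r,kernel):
  L0: frame=0x37 idx=17 entry=0x43007 [P=1 RW=1 US=1 PS=0]
  L1: frame=0x43 idx=1 entry=0x47007 [P=1 RW=1 US=1 PS=0]
  → PA=0x477F5  (2 entries read)
#3 VA=0x218AA3 (r,user):
  L0: frame=0x37 idx=1 entry=0x4B007 [P=1 RW=1 US=1 PS=0]
  L1: frame=0x4B idx=24 entry=0x4E007 [P=1 RW=1 US=1 PS=0]
  → PA=0x4EAA3  (2 entries read)
#4 VA=0x2A0A15A (r,user):
  L0: frame=0x37 idx=21 entry=0x52007 [P=1 RW=1 US=1 PS=0]
  L1: frame=0x52 idx=10 entry=0x56007 [P=1 RW=1 US=1 PS=0]
  → PA=0x5615A  (2 entries read)
#5 VA=0x3E14E94 (w,kernel):
  L0: frame=0x37 idx=31 entry=0x57007 [P=1 RW=1 US=1 PS=0]
  L1: frame=0x57 idx=20 entry=0x58007 [P=1 RW=1 US=1 PS=0]
  → PA=0x58E94  (2 entries read)

TLB: [["0x100D", "0x3C"], ["0x3A07", "0x42"], ["0x2201", "0x47"], ["0x218", "0x4E"], ["0x2A0A", "0x56"], ["0x3E14", "0x58"]]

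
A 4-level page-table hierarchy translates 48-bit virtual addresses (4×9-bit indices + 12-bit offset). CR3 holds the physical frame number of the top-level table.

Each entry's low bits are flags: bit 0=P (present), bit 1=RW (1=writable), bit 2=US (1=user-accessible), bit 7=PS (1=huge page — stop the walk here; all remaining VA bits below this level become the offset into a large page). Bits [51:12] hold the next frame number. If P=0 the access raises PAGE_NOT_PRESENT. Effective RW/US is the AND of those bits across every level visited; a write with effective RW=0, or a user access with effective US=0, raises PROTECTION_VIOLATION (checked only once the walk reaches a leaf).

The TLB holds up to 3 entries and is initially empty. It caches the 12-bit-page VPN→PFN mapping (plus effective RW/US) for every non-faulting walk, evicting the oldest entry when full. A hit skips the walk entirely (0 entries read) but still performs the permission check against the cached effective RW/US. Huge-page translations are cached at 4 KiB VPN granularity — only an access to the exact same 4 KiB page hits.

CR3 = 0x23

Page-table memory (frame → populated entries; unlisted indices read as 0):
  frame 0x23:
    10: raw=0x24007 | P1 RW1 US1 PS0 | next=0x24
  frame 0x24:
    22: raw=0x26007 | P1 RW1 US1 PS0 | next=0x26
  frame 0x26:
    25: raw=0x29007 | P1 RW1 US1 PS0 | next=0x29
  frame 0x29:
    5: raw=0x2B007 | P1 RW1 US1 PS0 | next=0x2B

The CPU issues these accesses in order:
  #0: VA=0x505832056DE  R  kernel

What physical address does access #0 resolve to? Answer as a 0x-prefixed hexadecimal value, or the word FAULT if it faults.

Per-access translation:
#0 VA=0x505832056DE (r,kernel):
  lvl0: tbl 0x23, slot 10 ⇒ 0x24007 (P1/RW1/US1/PS0)
  lvl1: tbl 0x24, slot 22 ⇒ 0x26007 (P1/RW1/US1/PS0)
  lvl2: tbl 0x26, slot 25 ⇒ 0x29007 (P1/RW1/US1/PS0)
  lvl3: tbl 0x29, slot 5 ⇒ 0x2B007 (P1/RW1/US1/PS0)
  → PA=0x2B6DE  (4 entries read)

Access #0 PA: 0x2B6DE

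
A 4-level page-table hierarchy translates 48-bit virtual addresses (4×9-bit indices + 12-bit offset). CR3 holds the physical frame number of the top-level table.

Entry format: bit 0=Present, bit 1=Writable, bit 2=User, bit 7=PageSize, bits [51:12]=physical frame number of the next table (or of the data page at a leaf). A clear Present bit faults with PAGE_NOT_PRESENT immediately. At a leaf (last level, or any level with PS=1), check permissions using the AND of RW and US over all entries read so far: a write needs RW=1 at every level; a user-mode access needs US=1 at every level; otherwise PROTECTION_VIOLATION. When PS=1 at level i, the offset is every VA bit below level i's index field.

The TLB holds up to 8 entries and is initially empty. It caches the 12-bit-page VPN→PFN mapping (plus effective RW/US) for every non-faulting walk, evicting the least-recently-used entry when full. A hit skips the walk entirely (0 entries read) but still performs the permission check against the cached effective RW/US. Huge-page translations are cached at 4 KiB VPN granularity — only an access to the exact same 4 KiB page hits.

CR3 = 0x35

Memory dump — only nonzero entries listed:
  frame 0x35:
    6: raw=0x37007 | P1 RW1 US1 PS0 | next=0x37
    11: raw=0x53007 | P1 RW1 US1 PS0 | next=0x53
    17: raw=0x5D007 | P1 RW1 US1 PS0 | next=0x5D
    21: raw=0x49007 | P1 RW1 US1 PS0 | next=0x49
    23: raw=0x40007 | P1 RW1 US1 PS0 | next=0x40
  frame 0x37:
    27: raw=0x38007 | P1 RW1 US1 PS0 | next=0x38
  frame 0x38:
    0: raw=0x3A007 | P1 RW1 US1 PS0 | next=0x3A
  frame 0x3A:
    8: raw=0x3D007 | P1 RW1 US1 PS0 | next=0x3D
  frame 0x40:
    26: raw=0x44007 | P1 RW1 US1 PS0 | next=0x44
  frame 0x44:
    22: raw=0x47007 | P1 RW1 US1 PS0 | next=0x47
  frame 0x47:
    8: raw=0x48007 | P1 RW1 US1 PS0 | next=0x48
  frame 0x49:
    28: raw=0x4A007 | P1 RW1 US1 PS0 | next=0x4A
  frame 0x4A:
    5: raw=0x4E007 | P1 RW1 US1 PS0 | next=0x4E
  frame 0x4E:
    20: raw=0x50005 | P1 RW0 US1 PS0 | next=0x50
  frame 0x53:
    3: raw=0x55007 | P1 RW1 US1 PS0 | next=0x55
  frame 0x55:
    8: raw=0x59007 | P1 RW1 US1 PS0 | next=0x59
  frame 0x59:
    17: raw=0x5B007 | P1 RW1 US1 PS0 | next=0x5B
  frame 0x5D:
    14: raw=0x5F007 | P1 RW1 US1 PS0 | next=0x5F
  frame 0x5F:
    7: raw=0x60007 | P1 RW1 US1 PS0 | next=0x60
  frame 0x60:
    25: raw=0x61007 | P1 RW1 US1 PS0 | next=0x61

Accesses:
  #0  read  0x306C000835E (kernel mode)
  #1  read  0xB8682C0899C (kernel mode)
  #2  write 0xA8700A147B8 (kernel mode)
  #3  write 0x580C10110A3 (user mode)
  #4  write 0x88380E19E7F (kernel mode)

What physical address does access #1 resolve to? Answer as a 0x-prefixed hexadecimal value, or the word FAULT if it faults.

Trace:
#0 VA=0x306C000835E (r,kernel):
  [0] read 0x35 idx=6: raw=0x37007 flags P=1 W=1 U=1 S=0
  [1] read 0x37 idx=27: raw=0x38007 flags P=1 W=1 U=1 S=0
  [2] read 0x38 idx=0: raw=0x3A007 flags P=1 W=1 U=1 S=0
  [3] read 0x3A idx=8: raw=0x3D007 flags P=1 W=1 U=1 S=0
  ✓ 0x3D35E  — 4 lookups
#1 VA=0xB8682C0899C (r,kernel):
  [0] read 0x35 idx=23: raw=0x40007 flags P=1 W=1 U=1 S=0
  [1] read 0x40 idx=26: raw=0x44007 flags P=1 W=1 U=1 S=0
  [2] read 0x44 idx=22: raw=0x47007 flags P=1 W=1 U=1 S=0
  [3] read 0x47 idx=8: raw=0x48007 flags P=1 W=1 U=1 S=0
  ✓ 0x4899C  — 4 lookups
#2 VA=0xA8700A147B8 (w,kernel):
  [0] read 0x35 idx=21: raw=0x49007 flags P=1 W=1 U=1 S=0
  [1] read 0x49 idx=28: raw=0x4A007 flags P=1 W=1 U=1 S=0
  [2] read 0x4A idx=5: raw=0x4E007 flags P=1 W=1 U=1 S=0
  [3] read 0x4E idx=20: raw=0x50005 flags P=1 W=0 U=1 S=0
  ✗ PROTECTION_VIOLATION  [4 reads]
#3 VA=0x580C10110A3 (w,user):
  [0] read 0x35 idx=11: raw=0x53007 flags P=1 W=1 U=1 S=0
  [1] read 0x53 idx=3: raw=0x55007 flags P=1 W=1 U=1 S=0
  [2] read 0x55 idx=8: raw=0x59007 flags P=1 W=1 U=1 S=0
  [3] read 0x59 idx=17: raw=0x5B007 flags P=1 W=1 U=1 S=0
  ✓ 0x5B0A3  — 4 lookups
#4 VA=0x88380E19E7F (w,kernel):
  [0] read 0x35 idx=17: raw=0x5D007 flags P=1 W=1 U=1 S=0
  [1] read 0x5D idx=14: raw=0x5F007 flags P=1 W=1 U=1 S=0
  [2] read 0x5F idx=7: raw=0x60007 flags P=1 W=1 U=1 S=0
  [3] read 0x60 idx=25: raw=0x61007 flags P=1 W=1 U=1 S=0
  ✓ 0x61E7F  — 4 lookups

Access #1 PA: 0x4899C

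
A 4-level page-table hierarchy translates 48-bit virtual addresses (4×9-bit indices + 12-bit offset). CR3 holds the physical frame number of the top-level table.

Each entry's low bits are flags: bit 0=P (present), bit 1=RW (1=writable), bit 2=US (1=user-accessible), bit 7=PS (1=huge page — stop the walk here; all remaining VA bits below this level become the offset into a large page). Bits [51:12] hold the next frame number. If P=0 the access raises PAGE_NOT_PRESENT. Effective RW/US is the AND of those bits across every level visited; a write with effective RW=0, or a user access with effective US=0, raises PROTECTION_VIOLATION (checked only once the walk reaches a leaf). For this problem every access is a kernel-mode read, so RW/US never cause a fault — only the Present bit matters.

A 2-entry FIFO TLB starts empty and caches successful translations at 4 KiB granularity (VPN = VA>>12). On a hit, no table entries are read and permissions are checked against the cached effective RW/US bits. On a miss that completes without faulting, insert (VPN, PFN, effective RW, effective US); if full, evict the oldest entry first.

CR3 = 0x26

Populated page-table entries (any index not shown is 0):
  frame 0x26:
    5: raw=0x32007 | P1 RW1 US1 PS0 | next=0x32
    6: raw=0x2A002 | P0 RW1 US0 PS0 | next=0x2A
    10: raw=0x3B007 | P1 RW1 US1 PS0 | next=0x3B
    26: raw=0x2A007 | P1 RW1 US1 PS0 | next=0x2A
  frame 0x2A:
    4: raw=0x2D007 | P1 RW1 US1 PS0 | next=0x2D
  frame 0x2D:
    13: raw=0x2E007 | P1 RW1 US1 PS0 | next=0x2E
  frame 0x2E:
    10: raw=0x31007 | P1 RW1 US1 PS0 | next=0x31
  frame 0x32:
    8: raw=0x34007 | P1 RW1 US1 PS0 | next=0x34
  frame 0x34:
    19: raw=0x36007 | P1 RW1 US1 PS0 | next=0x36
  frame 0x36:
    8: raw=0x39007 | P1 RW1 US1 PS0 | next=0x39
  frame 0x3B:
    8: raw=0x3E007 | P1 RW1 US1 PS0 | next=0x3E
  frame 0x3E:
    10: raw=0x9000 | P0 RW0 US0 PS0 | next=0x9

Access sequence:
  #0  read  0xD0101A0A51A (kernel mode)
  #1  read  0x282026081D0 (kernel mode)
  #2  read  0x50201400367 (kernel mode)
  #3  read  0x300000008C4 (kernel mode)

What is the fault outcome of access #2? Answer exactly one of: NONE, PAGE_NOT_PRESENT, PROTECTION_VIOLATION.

Walk each access:
#0 VA=0xD0101A0A51A (r,kernel):
  lvl0: tbl 0x26, slot 26 ⇒ 0x2A007 (P1/RW1/US1/PS0)
  lvl1: tbl 0x2A, slot 4 ⇒ 0x2D007 (P1/RW1/US1/PS0)
  lvl2: tbl 0x2D, slot 13 ⇒ 0x2E007 (P1/RW1/US1/PS0)
  lvl3: tbl 0x2E, slot 10 ⇒ 0x31007 (P1/RW1/US1/PS0)
  → PA=0x3151A  (4 entries read)
#1 VA=0x282026081D0 (r,kernel):
  lvl0: tbl 0x26, slot 5 ⇒ 0x32007 (P1/RW1/US1/PS0)
  lvl1: tbl 0x32, slot 8 ⇒ 0x34007 (P1/RW1/US1/PS0)
  lvl2: tbl 0x34, slot 19 ⇒ 0x36007 (P1/RW1/US1/PS0)
  lvl3: tbl 0x36, slot 8 ⇒ 0x39007 (P1/RW1/US1/PS0)
  → PA=0x391D0  (4 entries read)
#2 VA=0x50201400367 (r,kernel):
  lvl0: tbl 0x26, slot 10 ⇒ 0x3B007 (P1/RW1/US1/PS0)
  lvl1: tbl 0x3B, slot 8 ⇒ 0x3E007 (P1/RW1/US1/PS0)
  lvl2: tbl 0x3E, slot 10 ⇒ 0x9000 (P0/RW0/US0/PS0)
  → PAGE_NOT_PRESENT  (3 entries read)
#3 VA=0x300000008C4 (r,kernel):
  lvl0: tbl 0x26, slot 6 ⇒ 0x2A002 (P0/RW1/US0/PS0)
  → PAGE_NOT_PRESENT  (1 entries read)

Access #2 fault: PAGE_NOT_PRESENT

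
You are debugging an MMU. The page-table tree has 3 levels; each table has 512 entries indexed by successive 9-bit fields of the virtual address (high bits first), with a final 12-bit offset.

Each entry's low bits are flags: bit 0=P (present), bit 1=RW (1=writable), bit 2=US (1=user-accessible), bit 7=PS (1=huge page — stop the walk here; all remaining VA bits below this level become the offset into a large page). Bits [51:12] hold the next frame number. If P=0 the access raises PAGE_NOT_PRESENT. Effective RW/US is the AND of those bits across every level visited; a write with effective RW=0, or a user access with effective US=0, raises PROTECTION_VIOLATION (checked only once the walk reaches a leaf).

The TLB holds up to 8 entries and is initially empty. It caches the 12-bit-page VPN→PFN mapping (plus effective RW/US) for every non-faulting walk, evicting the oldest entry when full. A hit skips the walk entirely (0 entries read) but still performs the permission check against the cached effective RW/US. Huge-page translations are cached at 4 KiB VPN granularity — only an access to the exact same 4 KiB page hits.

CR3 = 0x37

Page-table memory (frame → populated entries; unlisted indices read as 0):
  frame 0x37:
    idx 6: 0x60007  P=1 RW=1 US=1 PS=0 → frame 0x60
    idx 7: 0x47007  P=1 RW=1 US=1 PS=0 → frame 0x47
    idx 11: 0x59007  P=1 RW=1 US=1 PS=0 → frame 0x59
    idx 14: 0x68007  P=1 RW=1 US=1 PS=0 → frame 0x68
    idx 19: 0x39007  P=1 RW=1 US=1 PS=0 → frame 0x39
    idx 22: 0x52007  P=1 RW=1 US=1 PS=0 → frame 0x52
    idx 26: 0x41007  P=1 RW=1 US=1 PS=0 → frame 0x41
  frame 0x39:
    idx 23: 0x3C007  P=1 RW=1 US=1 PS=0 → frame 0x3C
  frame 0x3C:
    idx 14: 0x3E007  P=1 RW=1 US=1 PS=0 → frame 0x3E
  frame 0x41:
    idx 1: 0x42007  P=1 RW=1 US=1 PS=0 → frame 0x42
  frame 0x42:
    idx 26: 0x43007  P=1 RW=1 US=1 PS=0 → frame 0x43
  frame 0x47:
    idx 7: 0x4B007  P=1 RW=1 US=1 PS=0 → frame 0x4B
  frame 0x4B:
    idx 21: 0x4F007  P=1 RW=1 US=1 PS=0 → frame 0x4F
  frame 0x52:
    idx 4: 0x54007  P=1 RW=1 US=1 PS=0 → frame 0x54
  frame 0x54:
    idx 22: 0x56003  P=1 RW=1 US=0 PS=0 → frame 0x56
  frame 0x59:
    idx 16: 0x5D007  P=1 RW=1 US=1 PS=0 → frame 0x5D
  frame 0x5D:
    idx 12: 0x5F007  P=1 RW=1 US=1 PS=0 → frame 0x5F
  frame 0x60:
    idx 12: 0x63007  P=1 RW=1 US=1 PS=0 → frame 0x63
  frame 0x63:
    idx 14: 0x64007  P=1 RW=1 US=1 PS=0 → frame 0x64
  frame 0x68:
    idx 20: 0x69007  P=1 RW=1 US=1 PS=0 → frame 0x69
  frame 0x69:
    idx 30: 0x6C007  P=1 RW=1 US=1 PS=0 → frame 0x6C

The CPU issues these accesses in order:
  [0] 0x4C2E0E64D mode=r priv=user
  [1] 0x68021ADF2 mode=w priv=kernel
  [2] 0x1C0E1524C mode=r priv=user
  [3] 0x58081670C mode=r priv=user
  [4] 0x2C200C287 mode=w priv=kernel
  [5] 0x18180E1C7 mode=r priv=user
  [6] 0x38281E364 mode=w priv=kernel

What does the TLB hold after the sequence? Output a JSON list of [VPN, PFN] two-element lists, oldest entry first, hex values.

Per-access translation:
#0 VA=0x4C2E0E64D (r,user):
  [0] read 0x37 idx=19: raw=0x39007 flags P=1 W=1 U=1 S=0
  [1] read 0x39 idx=23: raw=0x3C007 flags P=1 W=1 U=1 S=0
  [2] read 0x3C idx=14: raw=0x3E007 flags P=1 W=1 U=1 S=0
  ✓ 0x3E64D  — 3 lookups
#1 VA=0x68021ADF2 (w,kernel):
  [0] read 0x37 idx=26: raw=0x41007 flags P=1 W=1 U=1 S=0
  [1] read 0x41 idx=1: raw=0x42007 flags P=1 W=1 U=1 S=0
  [2] read 0x42 idx=26: raw=0x43007 flags P=1 W=1 U=1 S=0
  ✓ 0x43DF2  — 3 lookups
#2 VA=0x1C0E1524C (r,user):
  [0] read 0x37 idx=7: raw=0x47007 flags P=1 W=1 U=1 S=0
  [1] read 0x47 idx=7: raw=0x4B007 flags P=1 W=1 U=1 S=0
  [2] read 0x4B idx=21: raw=0x4F007 flags P=1 W=1 U=1 S=0
  ✓ 0x4F24C  — 3 lookups
#3 VA=0x58081670C (r,user):
  [0] read 0x37 idx=22: raw=0x52007 flags P=1 W=1 U=1 S=0
  [1] read 0x52 idx=4: raw=0x54007 flags P=1 W=1 U=1 S=0
  [2] read 0x54 idx=22: raw=0x56003 flags P=1 W=1 U=0 S=0
  → PROTECTION_VIOLATION  (3 entries read)
#4 VA=0x2C200C287 (w,kernel):
  [0] read 0x37 idx=11: raw=0x59007 flags P=1 W=1 U=1 S=0
  [1] read 0x59 idx=16: raw=0x5D007 flags P=1 W=1 U=1 S=0
  [2] read 0x5D idx=12: raw=0x5F007 flags P=1 W=1 U=1 S=0
  ✓ 0x5F287  — 3 lookups
#5 VA=0x18180E1C7 (r,user):
  [0] read 0x37 idx=6: raw=0x60007 flags P=1 W=1 U=1 S=0
  [1] read 0x60 idx=12: raw=0x63007 flags P=1 W=1 U=1 S=0
  [2] read 0x63 idx=14: raw=0x64007 flags P=1 W=1 U=1 S=0
  ✓ 0x641C7  — 3 lookups
#6 VA=0x38281E364 (w,kernel):
  [0] read 0x37 idx=14: raw=0x68007 flags P=1 W=1 U=1 S=0
  [1] read 0x68 idx=20: raw=0x69007 flags P=1 W=1 U=1 S=0
  [2] read 0x69 idx=30: raw=0x6C007 flags P=1 W=1 U=1 S=0
  ✓ 0x6C364  — 3 lookups

TLB: [["0x4C2E0E", "0x3E"], ["0x68021A", "0x43"], ["0x1C0E15", "0x4F"], ["0x2C200C", "0x5F"], ["0x18180E", "0x64"], ["0x38281E", "0x6C"]]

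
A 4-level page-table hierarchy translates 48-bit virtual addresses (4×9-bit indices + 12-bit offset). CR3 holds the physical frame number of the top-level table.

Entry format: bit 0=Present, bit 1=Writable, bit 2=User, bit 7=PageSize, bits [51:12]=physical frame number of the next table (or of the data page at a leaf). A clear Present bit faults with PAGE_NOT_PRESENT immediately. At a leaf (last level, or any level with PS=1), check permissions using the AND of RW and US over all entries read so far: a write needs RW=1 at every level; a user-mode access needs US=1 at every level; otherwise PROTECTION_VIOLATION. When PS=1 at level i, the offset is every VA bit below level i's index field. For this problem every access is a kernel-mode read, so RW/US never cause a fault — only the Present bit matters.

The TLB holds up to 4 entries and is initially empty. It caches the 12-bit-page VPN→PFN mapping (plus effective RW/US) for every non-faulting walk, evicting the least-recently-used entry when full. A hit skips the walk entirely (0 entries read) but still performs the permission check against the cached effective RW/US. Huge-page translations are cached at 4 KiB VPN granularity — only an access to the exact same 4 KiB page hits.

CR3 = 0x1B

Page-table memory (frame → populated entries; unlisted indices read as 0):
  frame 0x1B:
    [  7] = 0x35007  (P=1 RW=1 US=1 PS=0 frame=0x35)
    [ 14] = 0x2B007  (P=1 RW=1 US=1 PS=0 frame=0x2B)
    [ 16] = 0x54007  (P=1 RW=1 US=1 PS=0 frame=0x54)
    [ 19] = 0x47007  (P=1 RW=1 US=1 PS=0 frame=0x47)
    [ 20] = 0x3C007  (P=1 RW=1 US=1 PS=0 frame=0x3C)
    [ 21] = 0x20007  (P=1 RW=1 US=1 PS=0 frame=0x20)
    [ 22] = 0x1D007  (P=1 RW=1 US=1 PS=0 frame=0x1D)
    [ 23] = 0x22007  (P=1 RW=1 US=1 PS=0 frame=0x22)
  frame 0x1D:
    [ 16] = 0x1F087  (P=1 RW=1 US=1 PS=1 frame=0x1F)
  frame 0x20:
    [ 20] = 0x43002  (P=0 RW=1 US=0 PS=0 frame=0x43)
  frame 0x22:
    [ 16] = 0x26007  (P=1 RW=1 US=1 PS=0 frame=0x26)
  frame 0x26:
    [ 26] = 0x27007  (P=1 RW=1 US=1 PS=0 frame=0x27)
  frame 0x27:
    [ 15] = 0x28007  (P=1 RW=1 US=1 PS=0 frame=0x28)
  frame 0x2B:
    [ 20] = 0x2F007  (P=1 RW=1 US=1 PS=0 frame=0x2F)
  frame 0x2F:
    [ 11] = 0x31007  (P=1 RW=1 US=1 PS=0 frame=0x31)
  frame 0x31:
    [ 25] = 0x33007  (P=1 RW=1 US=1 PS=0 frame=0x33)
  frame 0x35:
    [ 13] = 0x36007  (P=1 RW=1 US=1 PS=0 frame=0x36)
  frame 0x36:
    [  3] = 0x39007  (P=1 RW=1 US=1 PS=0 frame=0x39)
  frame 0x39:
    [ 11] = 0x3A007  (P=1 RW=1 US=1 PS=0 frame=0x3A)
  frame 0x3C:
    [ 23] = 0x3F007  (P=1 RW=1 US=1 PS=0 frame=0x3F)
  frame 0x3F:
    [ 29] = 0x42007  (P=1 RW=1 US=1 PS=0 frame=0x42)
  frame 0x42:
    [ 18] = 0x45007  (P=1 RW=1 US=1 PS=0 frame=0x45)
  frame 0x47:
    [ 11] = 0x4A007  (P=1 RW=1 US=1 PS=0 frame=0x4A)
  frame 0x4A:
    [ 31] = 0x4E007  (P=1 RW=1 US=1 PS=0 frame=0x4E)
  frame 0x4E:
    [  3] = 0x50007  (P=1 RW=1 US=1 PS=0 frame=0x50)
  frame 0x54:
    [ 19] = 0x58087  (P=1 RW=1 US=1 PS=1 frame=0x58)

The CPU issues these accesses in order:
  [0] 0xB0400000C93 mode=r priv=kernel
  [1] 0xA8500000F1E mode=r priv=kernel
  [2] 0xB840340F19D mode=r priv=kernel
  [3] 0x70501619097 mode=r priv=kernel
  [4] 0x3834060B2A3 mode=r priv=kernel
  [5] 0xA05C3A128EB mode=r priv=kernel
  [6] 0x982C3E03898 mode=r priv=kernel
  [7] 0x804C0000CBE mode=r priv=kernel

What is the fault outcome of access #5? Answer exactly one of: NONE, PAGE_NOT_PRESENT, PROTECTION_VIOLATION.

Walk each access:
#0 VA=0xB0400000C93 (r,kernel):
  L0 @0x1B[22] → 0x1D007  P=1,RW=1,US=1,PS=0
  L1 @0x1D[16] → 0x1F087  P=1,RW=1,US=1,PS=1
  ✓ 0x1FC93 (huge @L1)  — 2 lookups
#1 VA=0xA8500000F1E (r,kernel):
  L0 @0x1B[21] → 0x20007  P=1,RW=1,US=1,PS=0
  L1 @0x20[20] → 0x43002  P=0,RW=1,US=0,PS=0
  ✗ PAGE_NOT_PRESENT  [2 reads]
#2 VA=0xB840340F19D (r,kernel):
  L0 @0x1B[23] → 0x22007  P=1,RW=1,US=1,PS=0
  L1 @0x22[16] → 0x26007  P=1,RW=1,US=1,PS=0
  L2 @0x26[26] → 0x27007  P=1,RW=1,US=1,PS=0
  L3 @0x27[15] → 0x28007  P=1,RW=1,US=1,PS=0
  ✓ 0x2819D  — 4 lookups
#3 VA=0x70501619097 (r,kernel):
  L0 @0x1B[14] → 0x2B007  P=1,RW=1,US=1,PS=0
  L1 @0x2B[20] → 0x2F007  P=1,RW=1,US=1,PS=0
  L2 @0x2F[11] → 0x31007  P=1,RW=1,US=1,PS=0
  L3 @0x31[25] → 0x33007  P=1,RW=1,US=1,PS=0
  ✓ 0x33097  — 4 lookups
#4 VA=0x3834060B2A3 (r,kernel):
  L0 @0x1B[7] → 0x35007  P=1,RW=1,US=1,PS=0
  L1 @0x35[13] → 0x36007  P=1,RW=1,US=1,PS=0
  L2 @0x36[3] → 0x39007  P=1,RW=1,US=1,PS=0
  L3 @0x39[11] → 0x3A007  P=1,RW=1,US=1,PS=0
  ✓ 0x3A2A3  — 4 lookups
#5 VA=0xA05C3A128EB (r,kernel):
  L0 @0x1B[20] → 0x3C007  P=1,RW=1,US=1,PS=0
  L1 @0x3C[23] → 0x3F007  P=1,RW=1,US=1,PS=0
  L2 @0x3F[29] → 0x42007  P=1,RW=1,US=1,PS=0
  L3 @0x42[18] → 0x45007  P=1,RW=1,US=1,PS=0
  ✓ 0x458EB  — 4 lookups
#6 VA=0x982C3E03898 (r,kernel):
  L0 @0x1B[19] → 0x47007  P=1,RW=1,US=1,PS=0
  L1 @0x47[11] → 0x4A007  P=1,RW=1,US=1,PS=0
  L2 @0x4A[31] → 0x4E007  P=1,RW=1,US=1,PS=0
  L3 @0x4E[3] → 0x50007  P=1,RW=1,US=1,PS=0
  ✓ 0x50898  — 4 lookups
#7 VA=0x804C0000CBE (r,kernel):
  L0 @0x1B[16] → 0x54007  P=1,RW=1,US=1,PS=0
  L1 @0x54[19] → 0x58087  P=1,RW=1,US=1,PS=1
  ✓ 0x58CBE (huge @L1)  — 2 lookups

Access #5 fault: NONE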